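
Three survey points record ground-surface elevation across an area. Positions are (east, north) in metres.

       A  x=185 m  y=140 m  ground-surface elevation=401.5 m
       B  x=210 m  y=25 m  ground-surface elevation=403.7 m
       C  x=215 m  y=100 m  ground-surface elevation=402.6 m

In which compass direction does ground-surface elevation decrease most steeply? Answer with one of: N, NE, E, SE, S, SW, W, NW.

With z = a·x + b·y + c and A as origin, the differences give:
  25·a + (-115)·b = +2.2
  30·a + (-40)·b = +1.1
Eliminate b (×(-40) and ×(-115), subtract): 2450·a = 38.50 → a = ∂z/∂x = +0.01571
Back-substitute: b = ∂z/∂y = -0.01571.
Steepest decrease is along −∇f = (-0.01571 E, +0.01571 N) → northwest.

NW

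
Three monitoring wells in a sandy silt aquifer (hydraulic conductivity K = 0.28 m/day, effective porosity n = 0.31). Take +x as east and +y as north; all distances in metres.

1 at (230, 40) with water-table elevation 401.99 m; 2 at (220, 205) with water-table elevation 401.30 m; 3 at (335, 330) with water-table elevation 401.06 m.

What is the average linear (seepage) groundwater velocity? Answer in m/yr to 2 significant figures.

1.5 m/yr

Taking 1 as reference: 2−1 = (-10, 165, -0.69); 3−1 = (105, 290, -0.93).
Solve a·Δx + b·Δy = Δh: det = (-10)·290 − 105·165 = -20225.
∂h/∂x = [(-0.69)·290 − (-0.93)·165] / -20225 = +0.002307
∂h/∂y = [(-10)·(-0.93) − 105·(-0.69)] / -20225 = -0.004042
|∇h| = √(0.002307² + -0.004042²) = 0.004654
Seepage velocity v = K·i/n = 0.28 × 0.004654 / 0.31 = 0.004204 m/day = 1.536 m/yr.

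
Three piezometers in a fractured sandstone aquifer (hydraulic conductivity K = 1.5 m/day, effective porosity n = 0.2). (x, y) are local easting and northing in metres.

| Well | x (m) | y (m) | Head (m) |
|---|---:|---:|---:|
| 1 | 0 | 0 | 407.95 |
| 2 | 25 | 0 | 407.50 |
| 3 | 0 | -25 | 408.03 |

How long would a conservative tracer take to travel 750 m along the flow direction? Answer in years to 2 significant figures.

∂h/∂x = (407.50 − 407.95) / (25 − 0) = -0.01800
∂h/∂y = (408.03 − 407.95) / (-25 − 0) = -0.003200
|∇h| = √(-0.01800² + -0.003200²) = 0.01828
Seepage velocity v = K·i/n = 1.5 × 0.01828 / 0.2 = 0.1371 m/day.
t = 750 / 0.1371 = 5470 days = 15 years.

15 years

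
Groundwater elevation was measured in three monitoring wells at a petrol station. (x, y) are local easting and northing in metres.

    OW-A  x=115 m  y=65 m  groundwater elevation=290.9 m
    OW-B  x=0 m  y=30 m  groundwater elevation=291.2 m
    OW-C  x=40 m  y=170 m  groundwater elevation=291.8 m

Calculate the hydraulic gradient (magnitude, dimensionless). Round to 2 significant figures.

With h = a·x + b·y + c and OW-A as origin, the differences give:
  (-115)·a + (-35)·b = +0.3
  (-75)·a + 105·b = +0.9
Eliminate b (×105 and ×(-35), subtract): -14700·a = 63.00 → a = ∂h/∂x = -0.004286
Back-substitute: b = ∂h/∂y = +0.005510.
|∇h| = √(-0.004286² + 0.005510²) = 0.006981

0.0070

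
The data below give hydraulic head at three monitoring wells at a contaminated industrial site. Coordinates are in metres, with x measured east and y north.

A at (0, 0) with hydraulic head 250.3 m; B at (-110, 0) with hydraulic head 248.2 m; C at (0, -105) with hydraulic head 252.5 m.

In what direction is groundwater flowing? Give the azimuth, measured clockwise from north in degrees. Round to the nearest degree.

318°

∂h/∂x = (248.2 − 250.3) / (-110 − 0) = +0.01909
∂h/∂y = (252.5 − 250.3) / (-105 − 0) = -0.02095
Flow direction (−∇h) has components (-0.01909 E, +0.02095 N).
Azimuth = atan2(E, N) = atan2(-0.01909, +0.02095) = 317.7° ≈ 318°.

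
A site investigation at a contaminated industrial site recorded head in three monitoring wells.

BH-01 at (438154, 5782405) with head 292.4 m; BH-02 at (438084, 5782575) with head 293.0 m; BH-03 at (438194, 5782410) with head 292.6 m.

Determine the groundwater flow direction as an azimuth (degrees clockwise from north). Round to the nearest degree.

219°

With h = a·x + b·y + c and BH-01 as origin, the differences give:
  (-70)·a + 170·b = +0.6
  40·a + 5·b = +0.2
Eliminate b (×5 and ×170, subtract): -7150·a = -31.00 → a = ∂h/∂x = +0.004336
Back-substitute: b = ∂h/∂y = +0.005315.
Flow direction (−∇h) has components (-0.004336 E, -0.005315 N).
Azimuth = atan2(E, N) = atan2(-0.004336, -0.005315) = 219.2° ≈ 219°.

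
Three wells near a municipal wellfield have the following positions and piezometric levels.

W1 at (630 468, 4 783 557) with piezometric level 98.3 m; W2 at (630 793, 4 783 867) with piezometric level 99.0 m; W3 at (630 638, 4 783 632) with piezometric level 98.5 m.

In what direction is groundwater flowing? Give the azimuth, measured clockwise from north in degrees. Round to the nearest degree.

Three-point gradient (reference W1): Δ to W2 = (325, 310, +0.7), Δ to W3 = (170, 75, +0.2).
∂h/∂x = +0.0003354, ∂h/∂y = +0.001906 (det = -28325).
Flow direction (−∇h) has components (-0.0003354 E, -0.001906 N).
Azimuth = atan2(E, N) = atan2(-0.0003354, -0.001906) = 190.0° ≈ 190°.

190°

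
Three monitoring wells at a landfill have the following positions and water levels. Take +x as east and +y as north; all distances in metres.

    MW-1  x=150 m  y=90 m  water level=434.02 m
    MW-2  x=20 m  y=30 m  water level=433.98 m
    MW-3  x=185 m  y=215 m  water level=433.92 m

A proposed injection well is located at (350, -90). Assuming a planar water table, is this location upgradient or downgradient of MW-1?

Taking MW-1 as reference: MW-2−MW-1 = (-130, -60, -0.04); MW-3−MW-1 = (35, 125, -0.10).
Solve a·Δx + b·Δy = Δh: det = (-130)·125 − 35·(-60) = -14150.
∂h/∂x = [(-0.04)·125 − (-0.10)·(-60)] / -14150 = +0.0007774
∂h/∂y = [(-130)·(-0.10) − 35·(-0.04)] / -14150 = -0.001018
Head at (350, -90) = 434.02 + (+0.0007774)·(200) + (-0.001018)·(-180) = 434.36 m.
That is higher than the 434.02 m at MW-1, so the point is upgradient.

upgradient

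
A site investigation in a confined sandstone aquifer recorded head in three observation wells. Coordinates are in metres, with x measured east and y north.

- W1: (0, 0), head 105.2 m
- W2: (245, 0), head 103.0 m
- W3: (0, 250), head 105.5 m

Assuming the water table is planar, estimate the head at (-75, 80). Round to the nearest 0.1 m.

106.0 m

∂h/∂x = (103.0 − 105.2) / (245 − 0) = -0.008980
∂h/∂y = (105.5 − 105.2) / (250 − 0) = +0.001200
h(-75, 80) = 105.2 + (-0.008980)·(-75) + (+0.001200)·(80) = 105.2 +0.673 +0.096 = 105.969 m.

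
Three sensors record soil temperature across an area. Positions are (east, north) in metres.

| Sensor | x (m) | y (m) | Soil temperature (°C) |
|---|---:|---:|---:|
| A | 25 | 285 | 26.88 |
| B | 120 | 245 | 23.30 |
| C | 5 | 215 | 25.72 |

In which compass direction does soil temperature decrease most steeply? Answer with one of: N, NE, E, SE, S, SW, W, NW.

SE

With T = a·x + b·y + c and A as origin, the differences give:
  95·a + (-40)·b = -3.58
  (-20)·a + (-70)·b = -1.16
Eliminate b (×(-70) and ×(-40), subtract): -7450·a = 204.200 → a = ∂T/∂x = -0.02741
Back-substitute: b = ∂T/∂y = +0.02440.
Steepest decrease is along −∇f = (+0.02741 E, -0.02440 N) → southeast.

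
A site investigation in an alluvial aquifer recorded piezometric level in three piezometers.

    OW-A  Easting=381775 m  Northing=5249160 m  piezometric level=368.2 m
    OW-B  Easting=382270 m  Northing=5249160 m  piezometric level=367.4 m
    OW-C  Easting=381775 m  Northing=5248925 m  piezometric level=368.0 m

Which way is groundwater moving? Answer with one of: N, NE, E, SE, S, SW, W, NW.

∂h/∂x = (367.4 − 368.2) / (382270 − 381775) = -0.001616
∂h/∂y = (368.0 − 368.2) / (5248925 − 5249160) = +0.0008511
Flow = −∇h = (+0.001616 east, -0.0008511 north), which points southeast.

SE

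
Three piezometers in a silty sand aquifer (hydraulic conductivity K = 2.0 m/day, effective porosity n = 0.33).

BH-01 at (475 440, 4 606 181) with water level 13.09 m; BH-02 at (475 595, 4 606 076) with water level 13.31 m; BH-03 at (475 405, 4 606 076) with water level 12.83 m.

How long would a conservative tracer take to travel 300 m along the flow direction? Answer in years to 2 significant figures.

45 years

Differences from BH-01: to BH-02 (Δx, Δy, Δh) = (155, -105, +0.22); to BH-03 = (-35, -105, -0.26).
Determinant of the coordinate differences = 155·(-105) − (-35)·(-105) = -19950.
∂h/∂x = [(+0.22)·(-105) − (-0.26)·(-105)] / -19950 = +0.002526
∂h/∂y = [155·(-0.26) − (-35)·(+0.22)] / -19950 = +0.001634
|∇h| = √(0.002526² + 0.001634²) = 0.003008
Seepage velocity v = K·i/n = 2.0 × 0.003008 / 0.33 = 0.01823 m/day.
t = 300 / 0.01823 = 1.646e+04 days = 45.1 years.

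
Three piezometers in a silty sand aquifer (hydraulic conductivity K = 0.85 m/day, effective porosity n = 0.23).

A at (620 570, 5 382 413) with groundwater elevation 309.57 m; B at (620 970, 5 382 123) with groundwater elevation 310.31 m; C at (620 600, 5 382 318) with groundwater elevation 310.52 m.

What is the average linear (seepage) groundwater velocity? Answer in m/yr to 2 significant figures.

19 m/yr

Differences from A: to B (Δx, Δy, Δh) = (400, -290, +0.74); to C = (30, -95, +0.95).
Solve a·Δx + b·Δy = Δh: det = 400·(-95) − 30·(-290) = -29300.
∂h/∂x = [(+0.74)·(-95) − (+0.95)·(-290)] / -29300 = -0.007003
∂h/∂y = [400·(+0.95) − 30·(+0.74)] / -29300 = -0.01221
|∇h| = √(-0.007003² + -0.01221²) = 0.01408
Seepage velocity v = K·i/n = 0.85 × 0.01408 / 0.23 = 0.05203 m/day = 19 m/yr.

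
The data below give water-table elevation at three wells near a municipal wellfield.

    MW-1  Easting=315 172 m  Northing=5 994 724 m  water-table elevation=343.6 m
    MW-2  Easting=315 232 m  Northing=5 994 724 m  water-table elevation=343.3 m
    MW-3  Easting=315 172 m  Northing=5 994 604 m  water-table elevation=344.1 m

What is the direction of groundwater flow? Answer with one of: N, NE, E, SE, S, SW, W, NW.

NE

∂h/∂x = (343.3 − 343.6) / (315232 − 315172) = -0.005000
∂h/∂y = (344.1 − 343.6) / (5994604 − 5994724) = -0.004167
Flow = −∇h = (+0.005000 east, +0.004167 north), which points northeast.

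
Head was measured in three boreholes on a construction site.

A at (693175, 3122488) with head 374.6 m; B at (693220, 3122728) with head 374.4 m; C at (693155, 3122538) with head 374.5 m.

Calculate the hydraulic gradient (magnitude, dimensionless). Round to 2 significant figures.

Taking A as reference: B−A = (45, 240, -0.2); C−A = (-20, 50, -0.1).
Determinant of the coordinate differences = 45·50 − (-20)·240 = 7050.
∂h/∂x = [(-0.2)·50 − (-0.1)·240] / 7050 = +0.001986
∂h/∂y = [45·(-0.1) − (-20)·(-0.2)] / 7050 = -0.001206
|∇h| = √(0.001986² + -0.001206²) = 0.002323

0.0023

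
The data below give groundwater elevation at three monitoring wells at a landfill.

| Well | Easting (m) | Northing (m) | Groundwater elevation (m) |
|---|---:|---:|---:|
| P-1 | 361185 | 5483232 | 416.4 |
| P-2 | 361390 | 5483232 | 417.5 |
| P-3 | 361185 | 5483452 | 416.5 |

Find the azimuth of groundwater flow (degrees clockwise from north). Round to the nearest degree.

265°

∂h/∂x = (417.5 − 416.4) / (361390 − 361185) = +0.005366
∂h/∂y = (416.5 − 416.4) / (5483452 − 5483232) = +0.0004545
Flow direction (−∇h) has components (-0.005366 E, -0.0004545 N).
Azimuth = atan2(E, N) = atan2(-0.005366, -0.0004545) = 265.2° ≈ 265°.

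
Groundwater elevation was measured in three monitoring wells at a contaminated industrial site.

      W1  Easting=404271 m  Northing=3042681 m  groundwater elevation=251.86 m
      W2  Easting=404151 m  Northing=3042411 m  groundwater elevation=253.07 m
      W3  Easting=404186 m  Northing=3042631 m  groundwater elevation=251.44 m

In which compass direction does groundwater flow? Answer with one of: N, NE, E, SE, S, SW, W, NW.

Taking W1 as reference: W2−W1 = (-120, -270, +1.21); W3−W1 = (-85, -50, -0.42).
Determinant of the coordinate differences = (-120)·(-50) − (-85)·(-270) = -16950.
∂h/∂x = [(+1.21)·(-50) − (-0.42)·(-270)] / -16950 = +0.01026
∂h/∂y = [(-120)·(-0.42) − (-85)·(+1.21)] / -16950 = -0.009041
Flow = −∇h = (-0.01026 east, +0.009041 north), which points northwest.

NW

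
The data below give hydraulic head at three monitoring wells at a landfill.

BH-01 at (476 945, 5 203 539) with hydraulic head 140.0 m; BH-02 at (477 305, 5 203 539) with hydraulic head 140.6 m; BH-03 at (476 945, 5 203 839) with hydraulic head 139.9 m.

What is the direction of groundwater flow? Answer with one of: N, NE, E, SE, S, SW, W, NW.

W

∂h/∂x = (140.6 − 140.0) / (477305 − 476945) = +0.001667
∂h/∂y = (139.9 − 140.0) / (5203839 − 5203539) = -0.0003333
Flow = −∇h = (-0.001667 east, +0.0003333 north), which points west.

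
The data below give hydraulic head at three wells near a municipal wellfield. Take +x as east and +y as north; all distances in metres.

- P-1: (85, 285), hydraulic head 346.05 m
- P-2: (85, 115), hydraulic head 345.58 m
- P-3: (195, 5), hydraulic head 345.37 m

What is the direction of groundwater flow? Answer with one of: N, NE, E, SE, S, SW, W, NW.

Taking P-1 as reference: P-2−P-1 = (0, -170, -0.47); P-3−P-1 = (110, -280, -0.68).
Solve a·Δx + b·Δy = Δh: det = 0·(-280) − 110·(-170) = 18700.
∂h/∂x = [(-0.47)·(-280) − (-0.68)·(-170)] / 18700 = +0.0008556
∂h/∂y = [0·(-0.68) − 110·(-0.47)] / 18700 = +0.002765
Flow = −∇h = (-0.0008556 east, -0.002765 north), which points south.

S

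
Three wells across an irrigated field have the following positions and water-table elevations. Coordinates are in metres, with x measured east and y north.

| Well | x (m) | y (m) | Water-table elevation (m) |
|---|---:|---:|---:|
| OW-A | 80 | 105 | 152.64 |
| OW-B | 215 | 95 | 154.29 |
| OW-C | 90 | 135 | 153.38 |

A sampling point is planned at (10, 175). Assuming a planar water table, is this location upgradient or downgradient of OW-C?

downgradient

Three-point gradient (reference OW-A): Δ to OW-B = (135, -10, +1.65), Δ to OW-C = (10, 30, +0.74).
∂h/∂x = +0.01371, ∂h/∂y = +0.02010 (det = 4150).
Head at (10, 175) = 152.64 + (+0.01371)·(-70) + (+0.02010)·(70) = 153.09 m.
That is lower than the 153.38 m at OW-C, so the point is downgradient.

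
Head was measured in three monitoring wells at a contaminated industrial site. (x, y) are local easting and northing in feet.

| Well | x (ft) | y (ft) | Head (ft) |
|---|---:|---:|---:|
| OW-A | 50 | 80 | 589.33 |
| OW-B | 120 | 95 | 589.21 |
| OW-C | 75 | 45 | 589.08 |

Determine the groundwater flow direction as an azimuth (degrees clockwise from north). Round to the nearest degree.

Taking OW-A as reference: OW-B−OW-A = (70, 15, -0.12); OW-C−OW-A = (25, -35, -0.25).
Determinant of the coordinate differences = 70·(-35) − 25·15 = -2825.
∂h/∂x = [(-0.12)·(-35) − (-0.25)·15] / -2825 = -0.002814
∂h/∂y = [70·(-0.25) − 25·(-0.12)] / -2825 = +0.005133
Flow direction (−∇h) has components (+0.002814 E, -0.005133 N).
Azimuth = atan2(E, N) = atan2(+0.002814, -0.005133) = 151.3° ≈ 151°.

151°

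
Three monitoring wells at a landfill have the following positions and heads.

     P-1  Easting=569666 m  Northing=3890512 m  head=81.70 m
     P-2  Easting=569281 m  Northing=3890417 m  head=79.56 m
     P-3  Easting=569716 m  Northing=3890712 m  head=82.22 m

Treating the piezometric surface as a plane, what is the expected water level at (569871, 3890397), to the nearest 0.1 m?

82.6 m

Differences from P-1: to P-2 (Δx, Δy, Δh) = (-385, -95, -2.14); to P-3 = (50, 200, +0.52).
Determinant of the coordinate differences = (-385)·200 − 50·(-95) = -72250.
∂h/∂x = [(-2.14)·200 − (+0.52)·(-95)] / -72250 = +0.005240
∂h/∂y = [(-385)·(+0.52) − 50·(-2.14)] / -72250 = +0.001290
h(569871, 3890397) = 81.70 + (+0.005240)·(205) + (+0.001290)·(-115) = 81.70 +1.074 -0.148 = 82.626 m.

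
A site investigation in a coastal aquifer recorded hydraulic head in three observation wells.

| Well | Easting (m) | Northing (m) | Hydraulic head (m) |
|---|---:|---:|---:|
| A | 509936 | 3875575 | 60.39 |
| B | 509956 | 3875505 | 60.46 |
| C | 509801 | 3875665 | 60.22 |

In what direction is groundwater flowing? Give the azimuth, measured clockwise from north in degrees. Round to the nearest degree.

With h = a·x + b·y + c and A as origin, the differences give:
  20·a + (-70)·b = +0.07
  (-135)·a + 90·b = -0.17
Eliminate b (×90 and ×(-70), subtract): -7650·a = -5.600 → a = ∂h/∂x = +0.0007320
Back-substitute: b = ∂h/∂y = -0.0007908.
Flow direction (−∇h) has components (-0.0007320 E, +0.0007908 N).
Azimuth = atan2(E, N) = atan2(-0.0007320, +0.0007908) = 317.2° ≈ 317°.

317°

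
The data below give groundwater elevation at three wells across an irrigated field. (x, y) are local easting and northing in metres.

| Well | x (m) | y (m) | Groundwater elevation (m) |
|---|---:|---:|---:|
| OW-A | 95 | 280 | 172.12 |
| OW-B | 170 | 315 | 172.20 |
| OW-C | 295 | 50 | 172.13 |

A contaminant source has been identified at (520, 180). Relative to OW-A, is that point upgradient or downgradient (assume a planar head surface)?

Three-point gradient (reference OW-A): Δ to OW-B = (75, 35, +0.08), Δ to OW-C = (200, -230, +0.01).
∂h/∂x = +0.0007732, ∂h/∂y = +0.0006289 (det = -24250).
Head at (520, 180) = 172.12 + (+0.0007732)·(425) + (+0.0006289)·(-100) = 172.39 m.
That is higher than the 172.12 m at OW-A, so the point is upgradient.

upgradient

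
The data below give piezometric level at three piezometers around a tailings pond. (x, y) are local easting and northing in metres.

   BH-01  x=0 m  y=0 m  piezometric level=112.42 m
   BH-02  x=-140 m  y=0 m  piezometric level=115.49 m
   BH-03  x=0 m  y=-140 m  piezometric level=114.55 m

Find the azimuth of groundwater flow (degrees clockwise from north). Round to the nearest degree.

055°

∂h/∂x = (115.49 − 112.42) / (-140 − 0) = -0.02193
∂h/∂y = (114.55 − 112.42) / (-140 − 0) = -0.01521
Flow direction (−∇h) has components (+0.02193 E, +0.01521 N).
Azimuth = atan2(E, N) = atan2(+0.02193, +0.01521) = 55.2° ≈ 055°.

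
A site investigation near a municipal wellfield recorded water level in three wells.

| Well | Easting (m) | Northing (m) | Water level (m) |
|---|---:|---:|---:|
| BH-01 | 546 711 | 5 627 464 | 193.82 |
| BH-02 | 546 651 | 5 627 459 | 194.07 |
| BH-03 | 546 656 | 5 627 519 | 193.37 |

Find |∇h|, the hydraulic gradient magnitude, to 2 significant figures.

0.012

With h = a·x + b·y + c and BH-01 as origin, the differences give:
  (-60)·a + (-5)·b = +0.25
  (-55)·a + 55·b = -0.45
Eliminate b (×55 and ×(-5), subtract): -3575·a = 11.500 → a = ∂h/∂x = -0.003217
Back-substitute: b = ∂h/∂y = -0.01140.
|∇h| = √(-0.003217² + -0.01140²) = 0.01185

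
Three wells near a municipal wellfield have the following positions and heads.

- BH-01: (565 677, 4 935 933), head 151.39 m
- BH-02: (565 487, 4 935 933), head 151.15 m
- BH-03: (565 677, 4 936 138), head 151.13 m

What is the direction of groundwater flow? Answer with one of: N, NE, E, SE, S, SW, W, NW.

NW

∂h/∂x = (151.15 − 151.39) / (565487 − 565677) = +0.001263
∂h/∂y = (151.13 − 151.39) / (4936138 − 4935933) = -0.001268
Flow = −∇h = (-0.001263 east, +0.001268 north), which points northwest.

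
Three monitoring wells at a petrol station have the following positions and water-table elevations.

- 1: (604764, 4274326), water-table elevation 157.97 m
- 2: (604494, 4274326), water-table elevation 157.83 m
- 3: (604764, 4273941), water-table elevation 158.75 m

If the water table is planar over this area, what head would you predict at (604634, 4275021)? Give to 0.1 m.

∂h/∂x = (157.83 − 157.97) / (604494 − 604764) = +0.0005185
∂h/∂y = (158.75 − 157.97) / (4273941 − 4274326) = -0.002026
h(604634, 4275021) = 157.97 + (+0.0005185)·(-130) + (-0.002026)·(695) = 157.97 -0.067 -1.408 = 156.495 m.

156.5 m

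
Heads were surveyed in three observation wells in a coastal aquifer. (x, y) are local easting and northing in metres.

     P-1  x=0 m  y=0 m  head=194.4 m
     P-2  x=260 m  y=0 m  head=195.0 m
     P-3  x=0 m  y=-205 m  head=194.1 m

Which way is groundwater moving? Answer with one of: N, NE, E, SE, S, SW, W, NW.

SW

∂h/∂x = (195.0 − 194.4) / (260 − 0) = +0.002308
∂h/∂y = (194.1 − 194.4) / (-205 − 0) = +0.001463
Flow = −∇h = (-0.002308 east, -0.001463 north), which points southwest.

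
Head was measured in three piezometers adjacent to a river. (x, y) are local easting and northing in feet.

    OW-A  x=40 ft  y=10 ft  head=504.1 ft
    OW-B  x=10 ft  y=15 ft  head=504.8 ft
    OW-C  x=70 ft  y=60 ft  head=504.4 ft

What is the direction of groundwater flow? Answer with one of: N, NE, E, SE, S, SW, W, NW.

Differences from OW-A: to OW-B (Δx, Δy, Δh) = (-30, 5, +0.7); to OW-C = (30, 50, +0.3).
Determinant of the coordinate differences = (-30)·50 − 30·5 = -1650.
∂h/∂x = [(+0.7)·50 − (+0.3)·5] / -1650 = -0.02030
∂h/∂y = [(-30)·(+0.3) − 30·(+0.7)] / -1650 = +0.01818
Flow = −∇h = (+0.02030 east, -0.01818 north), which points southeast.

SE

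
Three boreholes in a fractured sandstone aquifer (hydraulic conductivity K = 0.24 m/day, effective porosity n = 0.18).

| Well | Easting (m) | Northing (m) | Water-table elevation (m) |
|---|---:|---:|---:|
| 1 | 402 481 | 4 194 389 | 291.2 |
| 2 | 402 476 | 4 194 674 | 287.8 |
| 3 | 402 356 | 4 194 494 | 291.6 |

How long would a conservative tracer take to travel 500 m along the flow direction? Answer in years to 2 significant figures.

57 years

Taking 1 as reference: 2−1 = (-5, 285, -3.4); 3−1 = (-125, 105, +0.4).
Solve a·Δx + b·Δy = Δh: det = (-5)·105 − (-125)·285 = 35100.
∂h/∂x = [(-3.4)·105 − (+0.4)·285] / 35100 = -0.01342
∂h/∂y = [(-5)·(+0.4) − (-125)·(-3.4)] / 35100 = -0.01217
|∇h| = √(-0.01342² + -0.01217²) = 0.01812
Seepage velocity v = K·i/n = 0.24 × 0.01812 / 0.18 = 0.02416 m/day.
t = 500 / 0.02416 = 2.07e+04 days = 56.7 years.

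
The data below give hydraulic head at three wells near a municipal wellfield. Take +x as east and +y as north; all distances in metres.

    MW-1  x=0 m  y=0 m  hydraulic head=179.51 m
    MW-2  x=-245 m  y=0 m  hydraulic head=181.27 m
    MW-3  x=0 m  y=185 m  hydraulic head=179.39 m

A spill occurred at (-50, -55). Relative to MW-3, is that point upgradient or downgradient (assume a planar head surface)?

upgradient

∂h/∂x = (181.27 − 179.51) / (-245 − 0) = -0.007184
∂h/∂y = (179.39 − 179.51) / (185 − 0) = -0.0006486
Head at (-50, -55) = 179.51 + (-0.007184)·(-50) + (-0.0006486)·(-55) = 179.90 m.
That is higher than the 179.39 m at MW-3, so the point is upgradient.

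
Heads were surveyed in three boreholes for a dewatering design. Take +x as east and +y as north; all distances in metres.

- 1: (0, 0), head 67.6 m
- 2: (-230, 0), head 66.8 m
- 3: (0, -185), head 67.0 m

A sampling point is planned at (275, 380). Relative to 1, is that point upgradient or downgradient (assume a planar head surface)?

∂h/∂x = (66.8 − 67.6) / (-230 − 0) = +0.003478
∂h/∂y = (67.0 − 67.6) / (-185 − 0) = +0.003243
Head at (275, 380) = 67.6 + (+0.003478)·(275) + (+0.003243)·(380) = 69.79 m.
That is higher than the 67.6 m at 1, so the point is upgradient.

upgradient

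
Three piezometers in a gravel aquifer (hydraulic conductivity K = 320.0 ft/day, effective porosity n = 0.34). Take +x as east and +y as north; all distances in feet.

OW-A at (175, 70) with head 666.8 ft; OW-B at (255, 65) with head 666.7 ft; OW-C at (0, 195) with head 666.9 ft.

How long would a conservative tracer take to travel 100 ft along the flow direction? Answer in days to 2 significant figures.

63 days

Three-point gradient (reference OW-A): Δ to OW-B = (80, -5, -0.1), Δ to OW-C = (-175, 125, +0.1).
∂h/∂x = -0.001315, ∂h/∂y = -0.001041 (det = 9125).
|∇h| = √(-0.001315² + -0.001041²) = 0.001677
Seepage velocity v = K·i/n = 320.0 × 0.001677 / 0.34 = 1.578 ft/day.
t = 100 / 1.578 = 63.37 days.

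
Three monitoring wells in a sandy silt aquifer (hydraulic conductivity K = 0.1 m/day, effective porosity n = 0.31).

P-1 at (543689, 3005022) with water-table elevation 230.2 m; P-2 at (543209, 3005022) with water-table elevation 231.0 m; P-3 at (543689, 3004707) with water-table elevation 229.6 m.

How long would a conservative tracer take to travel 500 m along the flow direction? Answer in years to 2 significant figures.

∂h/∂x = (231.0 − 230.2) / (543209 − 543689) = -0.001667
∂h/∂y = (229.6 − 230.2) / (3004707 − 3005022) = +0.001905
|∇h| = √(-0.001667² + 0.001905²) = 0.002531
Seepage velocity v = K·i/n = 0.1 × 0.002531 / 0.31 = 0.0008165 m/day.
t = 500 / 0.0008165 = 6.124e+05 days = 1.68e+03 years.

1700 years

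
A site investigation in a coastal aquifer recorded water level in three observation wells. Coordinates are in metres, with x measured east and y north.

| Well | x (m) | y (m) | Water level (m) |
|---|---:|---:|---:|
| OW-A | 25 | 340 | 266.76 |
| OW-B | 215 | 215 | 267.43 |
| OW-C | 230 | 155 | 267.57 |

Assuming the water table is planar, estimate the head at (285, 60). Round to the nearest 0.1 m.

267.9 m

Taking OW-A as reference: OW-B−OW-A = (190, -125, +0.67); OW-C−OW-A = (205, -185, +0.81).
Solve a·Δx + b·Δy = Δh: det = 190·(-185) − 205·(-125) = -9525.
∂h/∂x = [(+0.67)·(-185) − (+0.81)·(-125)] / -9525 = +0.002383
∂h/∂y = [190·(+0.81) − 205·(+0.67)] / -9525 = -0.001738
h(285, 60) = 266.76 + (+0.002383)·(260) + (-0.001738)·(-280) = 266.76 +0.620 +0.487 = 267.866 m.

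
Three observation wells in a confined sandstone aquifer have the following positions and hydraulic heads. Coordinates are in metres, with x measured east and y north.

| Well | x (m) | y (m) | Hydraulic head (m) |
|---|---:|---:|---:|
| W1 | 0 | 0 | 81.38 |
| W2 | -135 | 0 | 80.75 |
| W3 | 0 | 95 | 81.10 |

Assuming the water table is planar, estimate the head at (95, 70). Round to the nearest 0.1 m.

81.6 m

∂h/∂x = (80.75 − 81.38) / (-135 − 0) = +0.004667
∂h/∂y = (81.10 − 81.38) / (95 − 0) = -0.002947
h(95, 70) = 81.38 + (+0.004667)·(95) + (-0.002947)·(70) = 81.38 +0.443 -0.206 = 81.617 m.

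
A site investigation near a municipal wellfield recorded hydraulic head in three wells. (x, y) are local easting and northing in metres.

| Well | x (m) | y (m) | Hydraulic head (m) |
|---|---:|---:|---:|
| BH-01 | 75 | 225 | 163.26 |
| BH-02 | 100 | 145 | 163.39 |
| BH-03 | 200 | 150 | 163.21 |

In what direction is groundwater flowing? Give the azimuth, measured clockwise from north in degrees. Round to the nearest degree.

038°

Differences from BH-01: to BH-02 (Δx, Δy, Δh) = (25, -80, +0.13); to BH-03 = (125, -75, -0.05).
Solve a·Δx + b·Δy = Δh: det = 25·(-75) − 125·(-80) = 8125.
∂h/∂x = [(+0.13)·(-75) − (-0.05)·(-80)] / 8125 = -0.001692
∂h/∂y = [25·(-0.05) − 125·(+0.13)] / 8125 = -0.002154
Flow direction (−∇h) has components (+0.001692 E, +0.002154 N).
Azimuth = atan2(E, N) = atan2(+0.001692, +0.002154) = 38.2° ≈ 038°.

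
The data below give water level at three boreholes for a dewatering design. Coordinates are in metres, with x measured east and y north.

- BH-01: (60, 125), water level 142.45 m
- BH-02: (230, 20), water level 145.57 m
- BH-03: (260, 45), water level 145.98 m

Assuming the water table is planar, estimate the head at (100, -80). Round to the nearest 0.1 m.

143.8 m

Taking BH-01 as reference: BH-02−BH-01 = (170, -105, +3.12); BH-03−BH-01 = (200, -80, +3.53).
Determinant of the coordinate differences = 170·(-80) − 200·(-105) = 7400.
∂h/∂x = [(+3.12)·(-80) − (+3.53)·(-105)] / 7400 = +0.01636
∂h/∂y = [170·(+3.53) − 200·(+3.12)] / 7400 = -0.003230
h(100, -80) = 142.45 + (+0.01636)·(40) + (-0.003230)·(-205) = 142.45 +0.654 +0.662 = 143.766 m.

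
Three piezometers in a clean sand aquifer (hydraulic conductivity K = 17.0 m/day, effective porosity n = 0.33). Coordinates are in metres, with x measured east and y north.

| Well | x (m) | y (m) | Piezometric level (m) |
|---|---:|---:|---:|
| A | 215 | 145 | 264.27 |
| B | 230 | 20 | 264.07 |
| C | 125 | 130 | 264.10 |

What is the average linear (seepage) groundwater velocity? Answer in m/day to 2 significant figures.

0.12 m/day

Differences from A: to B (Δx, Δy, Δh) = (15, -125, -0.20); to C = (-90, -15, -0.17).
Solve a·Δx + b·Δy = Δh: det = 15·(-15) − (-90)·(-125) = -11475.
∂h/∂x = [(-0.20)·(-15) − (-0.17)·(-125)] / -11475 = +0.001590
∂h/∂y = [15·(-0.17) − (-90)·(-0.20)] / -11475 = +0.001791
|∇h| = √(0.001590² + 0.001791²) = 0.002395
Seepage velocity v = K·i/n = 17.0 × 0.002395 / 0.33 = 0.1234 m/day.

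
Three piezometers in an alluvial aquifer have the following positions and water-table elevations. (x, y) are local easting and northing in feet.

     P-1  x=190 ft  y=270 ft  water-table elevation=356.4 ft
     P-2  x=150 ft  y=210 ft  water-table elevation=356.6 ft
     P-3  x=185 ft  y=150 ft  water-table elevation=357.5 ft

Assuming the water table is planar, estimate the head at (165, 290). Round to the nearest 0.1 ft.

356.0 ft

With h = a·x + b·y + c and P-1 as origin, the differences give:
  (-40)·a + (-60)·b = +0.2
  (-5)·a + (-120)·b = +1.1
Eliminate b (×(-120) and ×(-60), subtract): 4500·a = 42.00 → a = ∂h/∂x = +0.009333
Back-substitute: b = ∂h/∂y = -0.009556.
h(165, 290) = 356.4 + (+0.009333)·(-25) + (-0.009556)·(20) = 356.4 -0.233 -0.191 = 355.976 ft.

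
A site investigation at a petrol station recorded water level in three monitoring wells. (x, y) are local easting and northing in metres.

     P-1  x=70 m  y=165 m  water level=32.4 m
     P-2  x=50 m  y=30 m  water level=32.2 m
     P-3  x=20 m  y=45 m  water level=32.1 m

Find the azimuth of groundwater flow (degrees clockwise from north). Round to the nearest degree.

256°

With h = a·x + b·y + c and P-1 as origin, the differences give:
  (-20)·a + (-135)·b = -0.2
  (-50)·a + (-120)·b = -0.3
Eliminate b (×(-120) and ×(-135), subtract): -4350·a = -16.50 → a = ∂h/∂x = +0.003793
Back-substitute: b = ∂h/∂y = +0.0009195.
Flow direction (−∇h) has components (-0.003793 E, -0.0009195 N).
Azimuth = atan2(E, N) = atan2(-0.003793, -0.0009195) = 256.4° ≈ 256°.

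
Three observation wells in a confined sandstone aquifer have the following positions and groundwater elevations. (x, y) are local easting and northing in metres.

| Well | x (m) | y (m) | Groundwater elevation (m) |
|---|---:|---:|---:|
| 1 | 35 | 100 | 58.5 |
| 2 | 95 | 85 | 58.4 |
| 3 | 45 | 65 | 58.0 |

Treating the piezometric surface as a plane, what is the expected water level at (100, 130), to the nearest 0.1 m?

Differences from 1: to 2 (Δx, Δy, Δh) = (60, -15, -0.1); to 3 = (10, -35, -0.5).
Determinant of the coordinate differences = 60·(-35) − 10·(-15) = -1950.
∂h/∂x = [(-0.1)·(-35) − (-0.5)·(-15)] / -1950 = +0.002051
∂h/∂y = [60·(-0.5) − 10·(-0.1)] / -1950 = +0.01487
h(100, 130) = 58.5 + (+0.002051)·(65) + (+0.01487)·(30) = 58.5 +0.133 +0.446 = 59.079 m.

59.1 m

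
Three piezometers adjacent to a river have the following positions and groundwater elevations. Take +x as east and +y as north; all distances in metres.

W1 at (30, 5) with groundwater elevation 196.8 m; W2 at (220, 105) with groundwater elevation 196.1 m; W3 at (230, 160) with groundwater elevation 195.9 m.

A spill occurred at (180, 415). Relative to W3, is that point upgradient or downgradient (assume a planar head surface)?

downgradient

Differences from W1: to W2 (Δx, Δy, Δh) = (190, 100, -0.7); to W3 = (200, 155, -0.9).
Solve a·Δx + b·Δy = Δh: det = 190·155 − 200·100 = 9450.
∂h/∂x = [(-0.7)·155 − (-0.9)·100] / 9450 = -0.001958
∂h/∂y = [190·(-0.9) − 200·(-0.7)] / 9450 = -0.003280
Head at (180, 415) = 196.8 + (-0.001958)·(150) + (-0.003280)·(410) = 195.16 m.
That is lower than the 195.9 m at W3, so the point is downgradient.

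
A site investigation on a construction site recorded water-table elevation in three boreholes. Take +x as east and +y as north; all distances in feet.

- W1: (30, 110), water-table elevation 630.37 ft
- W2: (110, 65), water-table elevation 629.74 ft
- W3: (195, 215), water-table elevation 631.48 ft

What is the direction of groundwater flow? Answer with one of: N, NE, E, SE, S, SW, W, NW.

Taking W1 as reference: W2−W1 = (80, -45, -0.63); W3−W1 = (165, 105, +1.11).
Determinant of the coordinate differences = 80·105 − 165·(-45) = 15825.
∂h/∂x = [(-0.63)·105 − (+1.11)·(-45)] / 15825 = -0.001024
∂h/∂y = [80·(+1.11) − 165·(-0.63)] / 15825 = +0.01218
Flow = −∇h = (+0.001024 east, -0.01218 north), which points south.

S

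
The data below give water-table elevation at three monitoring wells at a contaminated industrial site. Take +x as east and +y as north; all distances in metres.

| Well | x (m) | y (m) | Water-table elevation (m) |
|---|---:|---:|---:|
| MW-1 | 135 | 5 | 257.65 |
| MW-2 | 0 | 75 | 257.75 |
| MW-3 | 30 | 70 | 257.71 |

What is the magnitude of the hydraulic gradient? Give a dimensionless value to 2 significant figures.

0.0023

Differences from MW-1: to MW-2 (Δx, Δy, Δh) = (-135, 70, +0.10); to MW-3 = (-105, 65, +0.06).
Determinant of the coordinate differences = (-135)·65 − (-105)·70 = -1425.
∂h/∂x = [(+0.10)·65 − (+0.06)·70] / -1425 = -0.001614
∂h/∂y = [(-135)·(+0.06) − (-105)·(+0.10)] / -1425 = -0.001684
|∇h| = √(-0.001614² + -0.001684²) = 0.002333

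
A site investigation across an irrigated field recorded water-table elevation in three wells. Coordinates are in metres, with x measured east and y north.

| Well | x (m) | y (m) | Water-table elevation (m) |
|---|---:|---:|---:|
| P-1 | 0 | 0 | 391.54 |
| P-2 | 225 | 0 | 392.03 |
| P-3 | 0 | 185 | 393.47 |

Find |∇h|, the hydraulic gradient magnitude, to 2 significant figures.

∂h/∂x = (392.03 − 391.54) / (225 − 0) = +0.002178
∂h/∂y = (393.47 − 391.54) / (185 − 0) = +0.01043
|∇h| = √(0.002178² + 0.01043²) = 0.01065

0.011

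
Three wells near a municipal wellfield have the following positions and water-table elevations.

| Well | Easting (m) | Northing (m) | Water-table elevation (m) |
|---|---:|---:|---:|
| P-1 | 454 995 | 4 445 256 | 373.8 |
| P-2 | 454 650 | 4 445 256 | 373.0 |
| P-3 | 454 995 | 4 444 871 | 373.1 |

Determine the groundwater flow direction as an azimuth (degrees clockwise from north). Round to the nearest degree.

232°

∂h/∂x = (373.0 − 373.8) / (454650 − 454995) = +0.002319
∂h/∂y = (373.1 − 373.8) / (4444871 − 4445256) = +0.001818
Flow direction (−∇h) has components (-0.002319 E, -0.001818 N).
Azimuth = atan2(E, N) = atan2(-0.002319, -0.001818) = 231.9° ≈ 232°.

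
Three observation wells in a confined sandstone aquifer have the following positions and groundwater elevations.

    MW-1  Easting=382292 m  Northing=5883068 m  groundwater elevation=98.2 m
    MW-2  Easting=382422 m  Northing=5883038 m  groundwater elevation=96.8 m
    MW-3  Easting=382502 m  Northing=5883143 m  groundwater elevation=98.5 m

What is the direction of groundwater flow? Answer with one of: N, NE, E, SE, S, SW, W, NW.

S

With h = a·x + b·y + c and MW-1 as origin, the differences give:
  130·a + (-30)·b = -1.4
  210·a + 75·b = +0.3
Eliminate b (×75 and ×(-30), subtract): 16050·a = -96.00 → a = ∂h/∂x = -0.005981
Back-substitute: b = ∂h/∂y = +0.02075.
Flow = −∇h = (+0.005981 east, -0.02075 north), which points south.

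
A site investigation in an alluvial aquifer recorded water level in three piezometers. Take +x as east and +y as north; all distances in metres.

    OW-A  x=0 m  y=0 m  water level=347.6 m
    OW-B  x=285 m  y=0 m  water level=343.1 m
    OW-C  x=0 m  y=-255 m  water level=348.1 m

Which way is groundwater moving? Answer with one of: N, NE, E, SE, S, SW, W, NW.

E

∂h/∂x = (343.1 − 347.6) / (285 − 0) = -0.01579
∂h/∂y = (348.1 − 347.6) / (-255 − 0) = -0.001961
Flow = −∇h = (+0.01579 east, +0.001961 north), which points east.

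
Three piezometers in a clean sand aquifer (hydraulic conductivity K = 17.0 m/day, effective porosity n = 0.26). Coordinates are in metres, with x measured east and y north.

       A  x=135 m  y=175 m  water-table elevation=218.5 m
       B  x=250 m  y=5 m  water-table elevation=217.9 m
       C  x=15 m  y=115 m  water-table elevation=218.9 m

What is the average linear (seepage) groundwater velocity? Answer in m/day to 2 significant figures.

0.26 m/day

Taking A as reference: B−A = (115, -170, -0.6); C−A = (-120, -60, +0.4).
Solve a·Δx + b·Δy = Δh: det = 115·(-60) − (-120)·(-170) = -27300.
∂h/∂x = [(-0.6)·(-60) − (+0.4)·(-170)] / -27300 = -0.003810
∂h/∂y = [115·(+0.4) − (-120)·(-0.6)] / -27300 = +0.0009524
|∇h| = √(-0.003810² + 0.0009524²) = 0.003927
Seepage velocity v = K·i/n = 17.0 × 0.003927 / 0.26 = 0.2568 m/day.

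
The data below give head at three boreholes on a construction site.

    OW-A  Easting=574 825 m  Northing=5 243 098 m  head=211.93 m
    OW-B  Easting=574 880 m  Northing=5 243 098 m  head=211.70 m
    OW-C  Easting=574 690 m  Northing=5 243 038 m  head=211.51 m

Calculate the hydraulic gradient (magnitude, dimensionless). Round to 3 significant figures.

Taking OW-A as reference: OW-B−OW-A = (55, 0, -0.23); OW-C−OW-A = (-135, -60, -0.42).
Determinant of the coordinate differences = 55·(-60) − (-135)·0 = -3300.
∂h/∂x = [(-0.23)·(-60) − (-0.42)·0] / -3300 = -0.004182
∂h/∂y = [55·(-0.42) − (-135)·(-0.23)] / -3300 = +0.01641
|∇h| = √(-0.004182² + 0.01641²) = 0.01693

0.0169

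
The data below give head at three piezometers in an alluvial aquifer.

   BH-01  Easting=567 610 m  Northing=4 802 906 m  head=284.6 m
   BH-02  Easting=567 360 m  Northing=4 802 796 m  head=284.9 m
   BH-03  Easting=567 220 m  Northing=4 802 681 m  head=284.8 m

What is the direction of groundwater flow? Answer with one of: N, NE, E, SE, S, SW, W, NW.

SE

Taking BH-01 as reference: BH-02−BH-01 = (-250, -110, +0.3); BH-03−BH-01 = (-390, -225, +0.2).
Solve a·Δx + b·Δy = Δh: det = (-250)·(-225) − (-390)·(-110) = 13350.
∂h/∂x = [(+0.3)·(-225) − (+0.2)·(-110)] / 13350 = -0.003408
∂h/∂y = [(-250)·(+0.2) − (-390)·(+0.3)] / 13350 = +0.005019
Flow = −∇h = (+0.003408 east, -0.005019 north), which points southeast.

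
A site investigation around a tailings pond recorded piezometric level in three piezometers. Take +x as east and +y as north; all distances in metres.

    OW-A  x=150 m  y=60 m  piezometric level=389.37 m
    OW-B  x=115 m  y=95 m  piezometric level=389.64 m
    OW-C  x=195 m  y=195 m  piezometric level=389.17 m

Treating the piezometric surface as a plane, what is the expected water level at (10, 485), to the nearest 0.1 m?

390.7 m

Taking OW-A as reference: OW-B−OW-A = (-35, 35, +0.27); OW-C−OW-A = (45, 135, -0.20).
Determinant of the coordinate differences = (-35)·135 − 45·35 = -6300.
∂h/∂x = [(+0.27)·135 − (-0.20)·35] / -6300 = -0.006897
∂h/∂y = [(-35)·(-0.20) − 45·(+0.27)] / -6300 = +0.0008175
h(10, 485) = 389.37 + (-0.006897)·(-140) + (+0.0008175)·(425) = 389.37 +0.966 +0.347 = 390.683 m.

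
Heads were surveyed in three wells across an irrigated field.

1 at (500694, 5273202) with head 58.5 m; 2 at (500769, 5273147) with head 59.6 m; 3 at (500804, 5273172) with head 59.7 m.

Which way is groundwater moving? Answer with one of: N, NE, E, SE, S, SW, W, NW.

NW

Three-point gradient (reference 1): Δ to 2 = (75, -55, +1.1), Δ to 3 = (110, -30, +1.2).
∂h/∂x = +0.008684, ∂h/∂y = -0.008158 (det = 3800).
Flow = −∇h = (-0.008684 east, +0.008158 north), which points northwest.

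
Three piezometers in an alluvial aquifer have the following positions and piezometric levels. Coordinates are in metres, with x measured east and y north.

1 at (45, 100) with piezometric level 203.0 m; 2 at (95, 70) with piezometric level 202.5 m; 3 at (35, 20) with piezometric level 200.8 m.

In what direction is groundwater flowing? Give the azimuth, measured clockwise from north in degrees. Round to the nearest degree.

Differences from 1: to 2 (Δx, Δy, Δh) = (50, -30, -0.5); to 3 = (-10, -80, -2.2).
Solve a·Δx + b·Δy = Δh: det = 50·(-80) − (-10)·(-30) = -4300.
∂h/∂x = [(-0.5)·(-80) − (-2.2)·(-30)] / -4300 = +0.006047
∂h/∂y = [50·(-2.2) − (-10)·(-0.5)] / -4300 = +0.02674
Flow direction (−∇h) has components (-0.006047 E, -0.02674 N).
Azimuth = atan2(E, N) = atan2(-0.006047, -0.02674) = 192.7° ≈ 193°.

193°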